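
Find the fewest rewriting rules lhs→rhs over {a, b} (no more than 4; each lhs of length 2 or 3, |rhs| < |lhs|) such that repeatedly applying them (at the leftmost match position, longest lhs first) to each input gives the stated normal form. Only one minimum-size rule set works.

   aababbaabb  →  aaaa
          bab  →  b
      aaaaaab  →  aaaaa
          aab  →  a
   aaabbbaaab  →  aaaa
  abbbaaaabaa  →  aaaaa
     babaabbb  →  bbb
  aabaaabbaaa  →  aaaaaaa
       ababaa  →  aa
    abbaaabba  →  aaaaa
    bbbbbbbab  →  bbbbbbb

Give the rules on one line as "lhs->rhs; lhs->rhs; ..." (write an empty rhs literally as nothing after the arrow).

  | aababbaabb => aabbaabb => aaaabb => aaaa
  | bab => b
  | aaaaaab => aaaaa
  | aab => a

ab->; abb->a; baa->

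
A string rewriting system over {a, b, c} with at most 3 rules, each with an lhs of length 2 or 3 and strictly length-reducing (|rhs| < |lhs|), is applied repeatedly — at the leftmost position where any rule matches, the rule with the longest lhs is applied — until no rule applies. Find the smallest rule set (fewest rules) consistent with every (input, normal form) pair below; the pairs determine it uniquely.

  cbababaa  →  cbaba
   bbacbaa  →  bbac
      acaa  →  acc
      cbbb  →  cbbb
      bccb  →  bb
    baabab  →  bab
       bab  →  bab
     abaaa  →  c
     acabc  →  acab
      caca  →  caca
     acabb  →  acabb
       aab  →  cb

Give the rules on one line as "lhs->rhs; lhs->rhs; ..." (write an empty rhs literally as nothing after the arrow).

aa->c; baa->; bc->b

  | cbababaa => cbaba
  | bbacbaa => bbac
  | acaa => acc
  | cbbb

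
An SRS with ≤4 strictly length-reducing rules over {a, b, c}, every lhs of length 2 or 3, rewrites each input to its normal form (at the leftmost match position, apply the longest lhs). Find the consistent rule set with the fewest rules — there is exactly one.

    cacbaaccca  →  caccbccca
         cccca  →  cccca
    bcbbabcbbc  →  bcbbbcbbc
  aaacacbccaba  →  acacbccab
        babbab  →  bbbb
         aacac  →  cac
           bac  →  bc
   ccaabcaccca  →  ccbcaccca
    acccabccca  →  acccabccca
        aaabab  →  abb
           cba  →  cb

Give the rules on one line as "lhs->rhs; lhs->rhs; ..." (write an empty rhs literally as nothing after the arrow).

aa->; ba->b; baa->cb

  | cacbaaccca => caccbccca
  | cccca
  | bcbbabcbbc => bcbbbcbbc
  | aaacacbccaba => acacbccaba => acacbccab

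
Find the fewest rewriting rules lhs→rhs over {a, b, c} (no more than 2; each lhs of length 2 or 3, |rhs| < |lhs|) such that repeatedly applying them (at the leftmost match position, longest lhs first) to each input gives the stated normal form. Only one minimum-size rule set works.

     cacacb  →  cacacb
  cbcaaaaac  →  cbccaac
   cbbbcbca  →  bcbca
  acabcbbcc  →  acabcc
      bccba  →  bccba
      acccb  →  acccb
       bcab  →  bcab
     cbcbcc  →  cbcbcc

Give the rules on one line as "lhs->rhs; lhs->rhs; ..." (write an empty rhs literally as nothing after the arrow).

  | cacacb
  | cbcaaaaac => cbccaac
  | cbbbcbca => bcbca
  | acabcbbcc => acabcc

aaa->c; cbb->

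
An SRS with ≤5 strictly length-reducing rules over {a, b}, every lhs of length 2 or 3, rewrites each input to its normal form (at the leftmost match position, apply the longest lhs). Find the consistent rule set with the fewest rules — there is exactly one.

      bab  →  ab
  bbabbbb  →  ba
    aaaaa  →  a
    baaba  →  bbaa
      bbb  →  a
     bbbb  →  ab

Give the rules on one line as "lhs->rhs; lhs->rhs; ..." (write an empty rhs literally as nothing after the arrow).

aaa->a; aab->ba; bab->ab; bbb->a

  | bab => ab
  | bbabbbb => babbbb => abbbb => aab => ba
  | aaaaa => aaa => a
  | baaba => bbaa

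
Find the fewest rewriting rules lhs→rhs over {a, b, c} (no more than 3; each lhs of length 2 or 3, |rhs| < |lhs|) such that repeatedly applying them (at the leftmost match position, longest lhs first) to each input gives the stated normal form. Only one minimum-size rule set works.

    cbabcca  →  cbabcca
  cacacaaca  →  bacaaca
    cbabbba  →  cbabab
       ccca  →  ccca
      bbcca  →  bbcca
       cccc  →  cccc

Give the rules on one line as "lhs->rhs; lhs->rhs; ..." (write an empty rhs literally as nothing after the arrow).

bba->ab; cac->b

  | cbabcca
  | cacacaaca => bacaaca
  | cbabbba => cbabab
  | ccca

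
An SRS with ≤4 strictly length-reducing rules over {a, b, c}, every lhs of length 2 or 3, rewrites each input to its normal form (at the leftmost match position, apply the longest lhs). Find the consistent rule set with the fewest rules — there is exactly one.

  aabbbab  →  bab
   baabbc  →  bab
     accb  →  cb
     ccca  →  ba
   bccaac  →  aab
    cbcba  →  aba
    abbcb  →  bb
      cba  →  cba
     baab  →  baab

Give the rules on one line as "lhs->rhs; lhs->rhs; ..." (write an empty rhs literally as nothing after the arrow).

  | aabbbab => aaccab => abcab => acab => bab
  | baabbc => baabc => baac => bab
  | accb => bcb => cb
  | ccca => aca => ba

ac->b; bbb->cc; bc->c; cc->a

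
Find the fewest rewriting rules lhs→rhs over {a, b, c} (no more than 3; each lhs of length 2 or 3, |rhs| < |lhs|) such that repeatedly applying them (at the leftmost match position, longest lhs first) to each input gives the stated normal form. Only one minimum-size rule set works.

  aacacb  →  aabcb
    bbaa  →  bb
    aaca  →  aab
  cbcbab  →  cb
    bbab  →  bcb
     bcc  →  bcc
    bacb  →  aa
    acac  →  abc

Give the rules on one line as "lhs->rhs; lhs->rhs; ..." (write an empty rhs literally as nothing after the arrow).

ba->c; ca->b; ccb->aa

  | aacacb => aabcb
  | bbaa => bca => bb
  | aaca => aab
  | cbcbab => cbccb => cbaa => cca => cb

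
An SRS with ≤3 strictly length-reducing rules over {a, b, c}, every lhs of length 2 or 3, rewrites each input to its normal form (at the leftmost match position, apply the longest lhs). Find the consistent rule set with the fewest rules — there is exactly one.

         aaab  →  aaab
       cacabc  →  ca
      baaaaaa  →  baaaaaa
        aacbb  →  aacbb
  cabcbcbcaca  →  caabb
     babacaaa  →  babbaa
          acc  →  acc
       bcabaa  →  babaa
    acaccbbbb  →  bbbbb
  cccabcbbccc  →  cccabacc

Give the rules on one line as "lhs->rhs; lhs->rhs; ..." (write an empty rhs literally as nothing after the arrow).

aca->b; bbc->a; bc->b

  | aaab
  | cacabc => cbbc => ca
  | baaaaaa
  | aacbb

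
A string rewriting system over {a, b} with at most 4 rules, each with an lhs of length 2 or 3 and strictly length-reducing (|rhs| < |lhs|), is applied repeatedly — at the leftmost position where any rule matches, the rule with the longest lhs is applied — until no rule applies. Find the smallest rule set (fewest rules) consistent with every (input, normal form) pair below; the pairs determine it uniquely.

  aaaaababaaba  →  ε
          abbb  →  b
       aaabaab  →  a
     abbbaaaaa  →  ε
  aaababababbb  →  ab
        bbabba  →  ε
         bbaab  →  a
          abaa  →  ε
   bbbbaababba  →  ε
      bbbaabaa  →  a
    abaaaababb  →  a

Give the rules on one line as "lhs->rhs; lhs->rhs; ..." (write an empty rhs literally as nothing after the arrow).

  | aaaaababaaba => baababaaba => ababaaba => abaaba => aaba => ba => ε
  | abbb => aab => b
  | aaabaab => bbaab => aaab => bb => a
  | abbbaaaaa => aabaaaaa => baaaaa => aaaa => ba => ε

aa->; aaa->b; ba->; bb->a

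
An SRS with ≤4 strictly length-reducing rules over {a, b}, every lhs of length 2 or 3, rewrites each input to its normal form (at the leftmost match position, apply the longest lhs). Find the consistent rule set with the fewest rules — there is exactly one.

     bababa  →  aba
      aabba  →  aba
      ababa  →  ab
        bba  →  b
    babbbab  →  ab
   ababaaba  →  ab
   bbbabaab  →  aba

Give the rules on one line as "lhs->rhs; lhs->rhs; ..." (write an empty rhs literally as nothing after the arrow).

aa->b; abb->ab; bab->ba; bb->a

  | bababa => baaba => bbba => aba
  | aabba => bbba => aba
  | ababa => abaa => abb => ab
  | bba => aa => b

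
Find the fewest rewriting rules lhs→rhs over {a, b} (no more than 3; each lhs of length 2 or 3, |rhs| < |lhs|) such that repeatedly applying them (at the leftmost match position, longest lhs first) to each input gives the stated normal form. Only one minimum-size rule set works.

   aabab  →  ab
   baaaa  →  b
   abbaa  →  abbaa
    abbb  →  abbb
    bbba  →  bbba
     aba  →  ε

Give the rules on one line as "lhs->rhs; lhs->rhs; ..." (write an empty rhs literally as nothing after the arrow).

  | aabab => ab
  | baaaa => baba => b
  | abbaa
  | abbb

aaa->ab; aba->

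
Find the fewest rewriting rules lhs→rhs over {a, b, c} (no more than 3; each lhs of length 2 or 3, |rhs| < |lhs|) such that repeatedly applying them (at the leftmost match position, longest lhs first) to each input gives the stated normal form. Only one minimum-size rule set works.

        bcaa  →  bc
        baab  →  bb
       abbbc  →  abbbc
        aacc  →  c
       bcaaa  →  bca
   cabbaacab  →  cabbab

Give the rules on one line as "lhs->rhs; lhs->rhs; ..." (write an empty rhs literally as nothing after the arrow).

  | bcaa => bc
  | baab => bb
  | abbbc
  | aacc => c

aa->; aac->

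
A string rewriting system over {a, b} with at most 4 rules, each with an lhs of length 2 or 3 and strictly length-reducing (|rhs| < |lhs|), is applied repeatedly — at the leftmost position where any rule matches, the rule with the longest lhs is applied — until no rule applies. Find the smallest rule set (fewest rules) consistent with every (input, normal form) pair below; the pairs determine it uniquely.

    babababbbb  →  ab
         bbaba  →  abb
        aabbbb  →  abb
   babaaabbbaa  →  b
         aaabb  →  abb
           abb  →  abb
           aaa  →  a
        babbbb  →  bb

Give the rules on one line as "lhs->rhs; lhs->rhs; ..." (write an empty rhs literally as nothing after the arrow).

aa->a; aba->bb; baa->; bbb->ab

  | babababbbb => bbbbabbbb => abbabbbb => abbaabb => abbb => aab => ab
  | bbaba => bbbb => abb
  | aabbbb => abbbb => aabb => abb
  | babaaabbbaa => bbbaabbbaa => abaabbbaa => bbabbbaa => bbaabaa => bbaa => b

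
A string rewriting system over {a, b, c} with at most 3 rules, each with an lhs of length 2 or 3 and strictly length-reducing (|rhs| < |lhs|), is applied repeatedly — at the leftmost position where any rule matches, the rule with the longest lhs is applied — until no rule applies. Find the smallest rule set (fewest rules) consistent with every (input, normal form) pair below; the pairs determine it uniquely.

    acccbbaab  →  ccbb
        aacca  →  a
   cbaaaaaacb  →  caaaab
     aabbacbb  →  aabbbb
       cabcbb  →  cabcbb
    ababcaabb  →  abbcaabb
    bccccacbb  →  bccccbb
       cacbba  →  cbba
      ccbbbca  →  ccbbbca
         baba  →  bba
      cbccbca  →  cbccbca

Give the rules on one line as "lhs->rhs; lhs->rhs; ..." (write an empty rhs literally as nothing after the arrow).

  | acccbbaab => ccbbaab => ccbab => ccbb
  | aacca => aca => a
  | cbaaaaaacb => caaaaacb => caaaab
  | aabbacbb => aabbbb

ac->; baa->a; bab->bb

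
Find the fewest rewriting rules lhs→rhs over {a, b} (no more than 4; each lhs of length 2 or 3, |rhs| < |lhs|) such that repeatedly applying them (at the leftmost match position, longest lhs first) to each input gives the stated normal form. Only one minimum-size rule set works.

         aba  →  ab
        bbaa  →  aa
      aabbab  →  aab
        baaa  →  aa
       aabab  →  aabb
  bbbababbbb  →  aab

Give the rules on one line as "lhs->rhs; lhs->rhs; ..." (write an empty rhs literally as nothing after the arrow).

aaa->aa; ba->b; baa->aa; bbb->ba

  | aba => ab
  | bbaa => baa => aa
  | aabbab => aabbb => aaba => aab
  | baaa => aaa => aa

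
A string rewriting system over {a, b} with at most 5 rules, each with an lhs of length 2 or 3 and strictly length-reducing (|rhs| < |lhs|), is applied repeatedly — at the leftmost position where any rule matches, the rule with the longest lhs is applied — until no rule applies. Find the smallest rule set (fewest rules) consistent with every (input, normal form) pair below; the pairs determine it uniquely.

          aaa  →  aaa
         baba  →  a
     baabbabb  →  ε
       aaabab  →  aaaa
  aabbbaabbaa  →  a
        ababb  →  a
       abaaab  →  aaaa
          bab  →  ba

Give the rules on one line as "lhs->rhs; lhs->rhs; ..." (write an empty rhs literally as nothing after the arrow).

ab->a; abb->b; baa->a; bb->

  | aaa
  | baba => baa => a
  | baabbabb => abbabb => babb => bb => ε
  | aaabab => aaaab => aaaa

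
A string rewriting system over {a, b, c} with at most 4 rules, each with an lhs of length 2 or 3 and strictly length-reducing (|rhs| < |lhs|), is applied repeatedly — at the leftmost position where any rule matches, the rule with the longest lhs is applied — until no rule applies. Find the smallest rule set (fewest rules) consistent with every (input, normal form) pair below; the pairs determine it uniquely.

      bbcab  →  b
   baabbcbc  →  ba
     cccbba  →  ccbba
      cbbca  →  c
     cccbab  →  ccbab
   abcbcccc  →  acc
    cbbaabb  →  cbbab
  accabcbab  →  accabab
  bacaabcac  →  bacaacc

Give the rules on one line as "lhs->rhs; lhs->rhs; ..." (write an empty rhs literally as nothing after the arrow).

  | bbcab => bcb => b
  | baabbcbc => babcbc => babc => ba
  | cccbba => ccbba
  | cbbca => cbc => c

abb->b; bc->; bca->c; ccc->cc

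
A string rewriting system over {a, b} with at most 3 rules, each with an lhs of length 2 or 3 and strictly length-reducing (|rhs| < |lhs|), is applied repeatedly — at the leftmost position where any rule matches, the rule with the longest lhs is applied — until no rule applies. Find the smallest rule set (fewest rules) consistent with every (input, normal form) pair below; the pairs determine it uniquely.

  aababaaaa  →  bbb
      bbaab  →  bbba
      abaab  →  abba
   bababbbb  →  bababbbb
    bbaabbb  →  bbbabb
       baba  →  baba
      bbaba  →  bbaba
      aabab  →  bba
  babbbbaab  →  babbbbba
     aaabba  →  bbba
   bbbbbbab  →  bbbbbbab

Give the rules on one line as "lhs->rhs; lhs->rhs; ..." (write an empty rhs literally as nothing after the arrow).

aa->; aaa->b; aab->ba

  | aababaaaa => baabaaaa => bbaaaaa => bbbaa => bbb
  | bbaab => bbba
  | abaab => abba
  | bababbbb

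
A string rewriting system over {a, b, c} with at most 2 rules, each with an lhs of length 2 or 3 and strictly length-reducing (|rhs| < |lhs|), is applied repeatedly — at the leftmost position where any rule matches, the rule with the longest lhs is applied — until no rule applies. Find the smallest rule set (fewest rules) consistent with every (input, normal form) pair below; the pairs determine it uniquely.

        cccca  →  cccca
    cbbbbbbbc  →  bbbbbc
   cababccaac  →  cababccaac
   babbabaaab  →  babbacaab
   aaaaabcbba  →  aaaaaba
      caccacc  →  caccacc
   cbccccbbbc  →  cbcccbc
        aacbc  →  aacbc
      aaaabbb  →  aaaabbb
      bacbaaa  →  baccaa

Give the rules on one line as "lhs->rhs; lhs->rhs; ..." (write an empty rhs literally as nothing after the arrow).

  | cccca
  | cbbbbbbbc => bbbbbc
  | cababccaac
  | babbabaaab => babbacaab

baa->ca; cbb->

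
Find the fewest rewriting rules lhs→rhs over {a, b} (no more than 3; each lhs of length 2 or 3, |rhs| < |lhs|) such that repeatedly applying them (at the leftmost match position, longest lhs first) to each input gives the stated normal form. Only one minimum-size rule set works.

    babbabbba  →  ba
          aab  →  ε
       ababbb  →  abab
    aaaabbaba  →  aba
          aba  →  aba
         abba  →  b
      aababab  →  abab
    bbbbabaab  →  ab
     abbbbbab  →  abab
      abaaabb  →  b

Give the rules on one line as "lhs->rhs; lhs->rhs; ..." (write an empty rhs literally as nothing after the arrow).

aa->b; bb->

  | babbabbba => baabbba => bbbbba => bbba => ba
  | aab => bb => ε
  | ababbb => abab
  | aaaabbaba => baabbaba => bbbbaba => bbaba => aba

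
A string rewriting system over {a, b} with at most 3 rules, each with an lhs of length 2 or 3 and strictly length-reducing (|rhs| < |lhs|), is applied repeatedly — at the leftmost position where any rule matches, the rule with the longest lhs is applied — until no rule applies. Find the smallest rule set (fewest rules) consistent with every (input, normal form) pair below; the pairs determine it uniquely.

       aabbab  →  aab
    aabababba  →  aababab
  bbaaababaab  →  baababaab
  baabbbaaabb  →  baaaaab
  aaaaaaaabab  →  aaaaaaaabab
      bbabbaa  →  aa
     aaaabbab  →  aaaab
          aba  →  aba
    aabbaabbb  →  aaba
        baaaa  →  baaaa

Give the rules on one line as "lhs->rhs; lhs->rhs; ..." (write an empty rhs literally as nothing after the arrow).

bb->b; bba->b; bbb->

  | aabbab => aabb => aab
  | aabababba => aababab
  | bbaaababaab => baababaab
  | baabbbaaabb => baaaaabb => baaaaab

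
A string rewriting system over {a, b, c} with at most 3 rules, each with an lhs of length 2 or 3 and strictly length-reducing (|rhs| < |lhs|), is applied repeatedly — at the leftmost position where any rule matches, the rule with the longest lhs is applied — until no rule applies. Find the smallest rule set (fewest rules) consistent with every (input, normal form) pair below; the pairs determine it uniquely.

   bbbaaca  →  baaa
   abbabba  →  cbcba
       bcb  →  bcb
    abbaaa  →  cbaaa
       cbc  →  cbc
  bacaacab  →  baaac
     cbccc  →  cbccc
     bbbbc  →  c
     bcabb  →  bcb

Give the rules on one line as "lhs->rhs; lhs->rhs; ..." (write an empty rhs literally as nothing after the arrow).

ab->c; bb->; ca->a

  | bbbaaca => baaca => baaa
  | abbabba => cbabba => cbcba
  | bcb
  | abbaaa => cbaaa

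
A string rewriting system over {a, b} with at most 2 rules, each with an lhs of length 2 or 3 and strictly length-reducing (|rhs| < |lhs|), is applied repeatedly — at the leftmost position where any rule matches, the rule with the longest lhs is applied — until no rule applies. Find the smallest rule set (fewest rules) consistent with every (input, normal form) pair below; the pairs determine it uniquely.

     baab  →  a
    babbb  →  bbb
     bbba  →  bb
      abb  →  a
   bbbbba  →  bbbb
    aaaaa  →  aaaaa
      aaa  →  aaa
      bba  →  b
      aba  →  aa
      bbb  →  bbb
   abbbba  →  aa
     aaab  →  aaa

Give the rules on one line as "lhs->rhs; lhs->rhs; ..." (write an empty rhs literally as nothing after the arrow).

  | baab => ab => a
  | babbb => bbb
  | bbba => bb
  | abb => ab => a

ab->a; ba->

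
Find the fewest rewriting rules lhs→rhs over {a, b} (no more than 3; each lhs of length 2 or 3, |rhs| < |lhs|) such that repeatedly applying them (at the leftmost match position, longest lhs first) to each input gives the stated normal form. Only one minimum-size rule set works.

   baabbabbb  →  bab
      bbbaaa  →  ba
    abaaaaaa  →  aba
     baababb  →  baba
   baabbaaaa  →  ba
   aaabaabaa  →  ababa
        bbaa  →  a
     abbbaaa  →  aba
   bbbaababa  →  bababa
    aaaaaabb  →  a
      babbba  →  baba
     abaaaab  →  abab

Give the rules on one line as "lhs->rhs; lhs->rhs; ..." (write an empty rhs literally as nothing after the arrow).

aa->a; bb->

  | baabbabbb => babbabbb => baabbb => babbb => bab
  | bbbaaa => baaa => baa => ba
  | abaaaaaa => abaaaaa => abaaaa => abaaa => abaa => aba
  | baababb => bababb => baba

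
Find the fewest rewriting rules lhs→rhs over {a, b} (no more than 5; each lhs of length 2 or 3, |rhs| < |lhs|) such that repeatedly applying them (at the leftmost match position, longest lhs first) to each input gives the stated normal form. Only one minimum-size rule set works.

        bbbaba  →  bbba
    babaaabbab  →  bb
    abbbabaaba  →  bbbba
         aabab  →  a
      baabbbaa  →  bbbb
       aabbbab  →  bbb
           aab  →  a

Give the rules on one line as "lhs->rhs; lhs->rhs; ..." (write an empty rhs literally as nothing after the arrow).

ab->; abb->bb; baa->b; bab->b

  | bbbaba => bbba
  | babaaabbab => baaabbab => babbab => bbab => bb
  | abbbabaaba => bbbabaaba => bbbaaba => bbbba
  | aabab => aab => a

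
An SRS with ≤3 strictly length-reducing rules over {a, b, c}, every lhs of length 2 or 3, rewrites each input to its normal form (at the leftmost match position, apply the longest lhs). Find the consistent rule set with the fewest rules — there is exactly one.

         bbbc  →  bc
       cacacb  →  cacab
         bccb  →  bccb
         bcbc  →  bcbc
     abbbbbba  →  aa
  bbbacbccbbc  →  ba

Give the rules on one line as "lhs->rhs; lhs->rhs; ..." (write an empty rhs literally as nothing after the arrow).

  | bbbc => bc
  | cacacb => cacab
  | bccb
  | bcbc

acb->ab; bb->; ccc->b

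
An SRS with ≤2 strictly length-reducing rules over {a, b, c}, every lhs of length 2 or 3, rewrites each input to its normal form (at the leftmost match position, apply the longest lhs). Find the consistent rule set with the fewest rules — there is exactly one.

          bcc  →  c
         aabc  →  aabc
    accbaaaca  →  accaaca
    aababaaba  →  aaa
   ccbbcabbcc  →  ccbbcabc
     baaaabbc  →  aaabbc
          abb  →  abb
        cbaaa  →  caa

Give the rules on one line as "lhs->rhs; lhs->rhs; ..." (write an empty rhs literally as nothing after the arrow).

  | bcc => c
  | aabc
  | accbaaaca => accaaca
  | aababaaba => aabaaba => aaaba => aaa

ba->; bcc->c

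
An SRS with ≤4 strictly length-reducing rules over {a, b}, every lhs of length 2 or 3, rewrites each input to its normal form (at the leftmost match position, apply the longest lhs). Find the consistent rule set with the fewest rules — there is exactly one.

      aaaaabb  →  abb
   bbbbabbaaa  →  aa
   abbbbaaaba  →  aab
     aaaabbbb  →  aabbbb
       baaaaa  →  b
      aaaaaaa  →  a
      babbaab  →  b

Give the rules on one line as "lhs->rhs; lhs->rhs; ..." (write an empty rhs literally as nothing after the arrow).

  | aaaaabb => aaabb => abb
  | bbbbabbaaa => bbabbaaa => abbaaa => aaaa => aa
  | abbbbaaaba => abbaaaba => aaaaba => aaba => aab
  | aaaabbbb => aabbbb

aaa->a; ba->b; bab->ba; bba->a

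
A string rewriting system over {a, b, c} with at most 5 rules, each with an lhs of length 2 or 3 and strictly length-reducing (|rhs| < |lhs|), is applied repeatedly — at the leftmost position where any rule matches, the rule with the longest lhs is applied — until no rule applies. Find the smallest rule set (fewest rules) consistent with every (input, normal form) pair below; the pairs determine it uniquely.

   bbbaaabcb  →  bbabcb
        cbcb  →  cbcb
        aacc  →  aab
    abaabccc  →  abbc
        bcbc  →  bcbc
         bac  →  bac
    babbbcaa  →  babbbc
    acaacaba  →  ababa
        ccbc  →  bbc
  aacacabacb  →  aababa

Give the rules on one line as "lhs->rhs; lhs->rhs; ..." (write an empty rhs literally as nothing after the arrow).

  | bbbaaabcb => bbabcb
  | cbcb
  | aacc => aab
  | abaabccc => abccc => abbc

acb->a; baa->; ca->c; cc->b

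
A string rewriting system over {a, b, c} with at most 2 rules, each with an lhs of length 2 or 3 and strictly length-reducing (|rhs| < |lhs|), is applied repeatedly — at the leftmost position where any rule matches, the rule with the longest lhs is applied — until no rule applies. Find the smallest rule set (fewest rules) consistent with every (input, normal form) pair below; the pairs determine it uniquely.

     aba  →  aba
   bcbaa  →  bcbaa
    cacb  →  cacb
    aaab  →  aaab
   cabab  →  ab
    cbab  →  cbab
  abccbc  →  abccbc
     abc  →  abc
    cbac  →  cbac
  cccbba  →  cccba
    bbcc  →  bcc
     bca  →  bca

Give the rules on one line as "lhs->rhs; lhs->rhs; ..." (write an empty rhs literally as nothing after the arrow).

  | aba
  | bcbaa
  | cacb
  | aaab

bb->b; cab->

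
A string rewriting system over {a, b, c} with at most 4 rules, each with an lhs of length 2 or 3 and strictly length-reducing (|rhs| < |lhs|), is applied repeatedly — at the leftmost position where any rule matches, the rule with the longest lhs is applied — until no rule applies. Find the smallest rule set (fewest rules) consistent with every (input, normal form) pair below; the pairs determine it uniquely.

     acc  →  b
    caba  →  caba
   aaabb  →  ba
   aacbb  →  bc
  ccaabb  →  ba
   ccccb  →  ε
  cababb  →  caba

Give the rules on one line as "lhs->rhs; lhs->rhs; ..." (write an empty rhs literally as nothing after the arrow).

  | acc => aa => b
  | caba
  | aaabb => babb => ba
  | aacbb => bcbb => bc

aa->b; bb->; cc->a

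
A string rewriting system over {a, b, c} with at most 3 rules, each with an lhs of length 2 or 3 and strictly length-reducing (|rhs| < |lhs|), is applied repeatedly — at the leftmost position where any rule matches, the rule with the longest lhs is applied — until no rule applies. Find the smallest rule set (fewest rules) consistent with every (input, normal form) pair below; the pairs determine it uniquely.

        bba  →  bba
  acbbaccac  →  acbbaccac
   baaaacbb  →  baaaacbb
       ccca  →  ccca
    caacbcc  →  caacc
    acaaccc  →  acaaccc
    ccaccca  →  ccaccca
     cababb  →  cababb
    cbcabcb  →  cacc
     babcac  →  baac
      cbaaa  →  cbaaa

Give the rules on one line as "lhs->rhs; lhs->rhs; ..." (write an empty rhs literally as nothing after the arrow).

bc->; bcb->cc

  | bba
  | acbbaccac
  | baaaacbb
  | ccca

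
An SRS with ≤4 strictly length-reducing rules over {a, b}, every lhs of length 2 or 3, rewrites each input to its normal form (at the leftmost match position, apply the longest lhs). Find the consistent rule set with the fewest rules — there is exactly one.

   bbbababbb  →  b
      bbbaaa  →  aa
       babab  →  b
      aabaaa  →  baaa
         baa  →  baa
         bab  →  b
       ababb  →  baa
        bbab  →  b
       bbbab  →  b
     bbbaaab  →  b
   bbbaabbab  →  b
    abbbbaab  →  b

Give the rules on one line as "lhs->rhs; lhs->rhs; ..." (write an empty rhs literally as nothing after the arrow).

ab->b; abb->aa; bb->b; bba->

  | bbbababbb => bbababbb => babbb => baab => bab => bb => b
  | bbbaaa => bbaaa => aa
  | babab => bbab => b
  | aabaaa => abaaa => baaa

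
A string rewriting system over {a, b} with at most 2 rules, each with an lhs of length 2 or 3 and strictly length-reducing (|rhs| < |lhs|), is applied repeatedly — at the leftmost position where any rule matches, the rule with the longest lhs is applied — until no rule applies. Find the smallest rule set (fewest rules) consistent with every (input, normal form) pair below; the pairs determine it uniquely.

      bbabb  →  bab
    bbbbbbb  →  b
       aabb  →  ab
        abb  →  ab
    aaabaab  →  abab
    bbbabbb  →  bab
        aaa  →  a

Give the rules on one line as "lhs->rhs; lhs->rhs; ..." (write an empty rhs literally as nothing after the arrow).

  | bbabb => babb => bab
  | bbbbbbb => bbbbbb => bbbbb => bbbb => bbb => bb => b
  | aabb => abb => ab
  | abb => ab

aa->a; bb->b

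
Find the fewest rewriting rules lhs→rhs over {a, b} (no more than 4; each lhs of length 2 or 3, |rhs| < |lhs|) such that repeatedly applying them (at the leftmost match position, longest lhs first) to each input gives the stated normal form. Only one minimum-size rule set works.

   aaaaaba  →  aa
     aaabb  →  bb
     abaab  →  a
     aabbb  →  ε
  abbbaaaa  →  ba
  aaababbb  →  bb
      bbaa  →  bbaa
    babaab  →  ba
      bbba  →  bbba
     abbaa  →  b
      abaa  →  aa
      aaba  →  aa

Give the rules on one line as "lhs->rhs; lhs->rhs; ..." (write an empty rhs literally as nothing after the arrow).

aaa->; ab->; abb->ba

  | aaaaaba => aaba => aa
  | aaabb => bb
  | abaab => aab => a
  | aabbb => abab => ab => ε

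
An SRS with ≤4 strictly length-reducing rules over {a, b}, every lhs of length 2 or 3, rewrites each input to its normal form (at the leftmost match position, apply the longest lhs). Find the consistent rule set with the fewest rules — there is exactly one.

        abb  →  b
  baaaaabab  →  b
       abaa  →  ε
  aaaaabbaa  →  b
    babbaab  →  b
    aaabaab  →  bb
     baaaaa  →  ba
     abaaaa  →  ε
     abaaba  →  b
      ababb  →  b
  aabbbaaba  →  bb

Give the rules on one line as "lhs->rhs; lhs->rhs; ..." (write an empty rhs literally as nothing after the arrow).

  | abb => b
  | baaaaabab => baaabab => babab => bab => b
  | abaa => aa => ε
  | aaaaabbaa => aaabbaa => abbaa => baa => b

aa->; aab->bb; ab->; bba->b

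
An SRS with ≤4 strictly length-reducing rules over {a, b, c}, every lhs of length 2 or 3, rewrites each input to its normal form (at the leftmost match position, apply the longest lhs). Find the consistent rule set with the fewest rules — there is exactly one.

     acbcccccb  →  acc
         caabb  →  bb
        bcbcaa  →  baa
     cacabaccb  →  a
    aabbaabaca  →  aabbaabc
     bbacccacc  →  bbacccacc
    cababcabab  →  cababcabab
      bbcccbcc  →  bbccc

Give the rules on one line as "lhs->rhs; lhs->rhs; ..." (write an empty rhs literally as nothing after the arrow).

aca->c; caa->; cbc->; ccb->

  | acbcccccb => accccb => acc
  | caabb => bb
  | bcbcaa => baa
  | cacabaccb => ccbaccb => accb => a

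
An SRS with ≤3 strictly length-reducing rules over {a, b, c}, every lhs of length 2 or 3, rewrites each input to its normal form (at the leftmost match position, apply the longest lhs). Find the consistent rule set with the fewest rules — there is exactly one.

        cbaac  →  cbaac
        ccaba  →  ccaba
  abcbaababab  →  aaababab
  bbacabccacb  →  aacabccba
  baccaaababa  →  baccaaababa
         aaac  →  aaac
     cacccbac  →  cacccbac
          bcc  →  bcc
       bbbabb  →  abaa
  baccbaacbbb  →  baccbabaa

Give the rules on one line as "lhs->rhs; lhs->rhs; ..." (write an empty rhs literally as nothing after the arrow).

acb->ba; bb->a; bcb->

  | cbaac
  | ccaba
  | abcbaababab => aaababab
  | bbacabccacb => aacabccacb => aacabccba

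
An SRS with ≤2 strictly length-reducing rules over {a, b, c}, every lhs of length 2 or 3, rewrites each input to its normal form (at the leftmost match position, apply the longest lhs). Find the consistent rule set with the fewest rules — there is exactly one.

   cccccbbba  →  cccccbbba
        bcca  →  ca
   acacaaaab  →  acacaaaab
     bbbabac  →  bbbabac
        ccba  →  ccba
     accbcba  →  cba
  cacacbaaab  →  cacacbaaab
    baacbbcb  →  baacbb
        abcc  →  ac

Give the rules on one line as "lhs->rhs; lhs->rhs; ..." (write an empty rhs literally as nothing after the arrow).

acc->c; bc->

  | cccccbbba
  | bcca => ca
  | acacaaaab
  | bbbabac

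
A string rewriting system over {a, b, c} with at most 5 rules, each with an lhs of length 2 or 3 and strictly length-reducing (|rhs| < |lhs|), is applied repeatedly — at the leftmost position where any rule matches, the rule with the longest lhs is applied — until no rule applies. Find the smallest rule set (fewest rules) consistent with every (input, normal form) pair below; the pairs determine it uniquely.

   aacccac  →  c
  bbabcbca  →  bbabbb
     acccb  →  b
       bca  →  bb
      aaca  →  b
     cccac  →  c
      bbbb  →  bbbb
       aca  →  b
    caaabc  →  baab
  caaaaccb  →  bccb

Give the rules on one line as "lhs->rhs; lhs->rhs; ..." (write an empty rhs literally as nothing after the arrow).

  | aacccac => acccac => cccac => ac => c
  | bbabcbca => bbabbca => bbabbb
  | acccb => cccb => b
  | bca => bb

abc->ab; ac->c; ca->b; ccc->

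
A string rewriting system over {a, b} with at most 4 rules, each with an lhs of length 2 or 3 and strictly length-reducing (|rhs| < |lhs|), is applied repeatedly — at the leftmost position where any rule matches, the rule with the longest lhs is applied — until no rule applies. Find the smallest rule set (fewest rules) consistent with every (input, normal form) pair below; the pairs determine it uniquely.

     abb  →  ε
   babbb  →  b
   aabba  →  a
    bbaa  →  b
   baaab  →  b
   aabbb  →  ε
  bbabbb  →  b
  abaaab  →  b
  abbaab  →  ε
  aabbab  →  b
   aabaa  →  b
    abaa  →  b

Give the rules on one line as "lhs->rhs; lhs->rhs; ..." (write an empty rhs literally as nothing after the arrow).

aa->b; ab->b; ba->a; bb->

  | abb => bb => ε
  | babbb => abbb => bbb => b
  | aabba => bbba => ba => a
  | bbaa => aa => b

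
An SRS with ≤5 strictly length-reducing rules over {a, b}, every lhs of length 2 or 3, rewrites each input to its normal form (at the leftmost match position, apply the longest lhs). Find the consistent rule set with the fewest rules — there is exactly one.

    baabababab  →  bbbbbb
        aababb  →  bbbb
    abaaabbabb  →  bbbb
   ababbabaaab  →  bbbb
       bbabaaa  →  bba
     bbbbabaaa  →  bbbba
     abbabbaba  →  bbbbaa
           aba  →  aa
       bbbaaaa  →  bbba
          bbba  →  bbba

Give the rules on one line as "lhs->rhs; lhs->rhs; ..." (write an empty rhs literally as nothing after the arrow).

  | baabababab => bbbababab => bbbaabab => bbbbbab => bbbbbb
  | aababb => bbabb => bbbb
  | abaaabbabb => aaaabbabb => abbabb => bbabb => bbbb
  | ababbabaaab => aabbabaaab => bbbabaaab => bbbaaaab => bbbab => bbbb

aaa->; aab->bb; ab->b; aba->aa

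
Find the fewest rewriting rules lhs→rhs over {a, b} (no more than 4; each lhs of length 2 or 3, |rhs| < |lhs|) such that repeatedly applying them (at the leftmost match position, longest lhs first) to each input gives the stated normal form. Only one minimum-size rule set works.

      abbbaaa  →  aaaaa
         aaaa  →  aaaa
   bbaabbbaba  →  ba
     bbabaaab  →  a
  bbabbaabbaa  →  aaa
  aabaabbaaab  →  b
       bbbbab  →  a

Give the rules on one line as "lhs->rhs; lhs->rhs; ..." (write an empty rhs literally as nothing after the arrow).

  | abbbaaa => bbbaaa => aaaaa
  | aaaa
  | bbaabbbaba => aaabbbaba => aabbbaba => abbbaba => bbbaba => aaaba => aaba => aba => ba
  | bbabaaab => aabaaab => abaaab => baaab => baab => bab => bb => a

ab->b; bb->a; bbb->aa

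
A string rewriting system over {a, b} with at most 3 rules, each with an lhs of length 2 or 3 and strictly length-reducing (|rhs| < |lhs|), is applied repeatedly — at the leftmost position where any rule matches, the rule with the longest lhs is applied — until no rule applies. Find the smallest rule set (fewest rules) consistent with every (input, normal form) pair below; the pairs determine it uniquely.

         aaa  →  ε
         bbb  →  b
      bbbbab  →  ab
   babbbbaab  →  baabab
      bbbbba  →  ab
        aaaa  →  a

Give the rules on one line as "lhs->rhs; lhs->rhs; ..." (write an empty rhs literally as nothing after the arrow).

  | aaa => ε
  | bbb => bb => b
  | bbbbab => bbbab => bbab => abb => ab
  | babbbbaab => babbbaab => babbaab => baabab

aaa->; bb->b; bba->ab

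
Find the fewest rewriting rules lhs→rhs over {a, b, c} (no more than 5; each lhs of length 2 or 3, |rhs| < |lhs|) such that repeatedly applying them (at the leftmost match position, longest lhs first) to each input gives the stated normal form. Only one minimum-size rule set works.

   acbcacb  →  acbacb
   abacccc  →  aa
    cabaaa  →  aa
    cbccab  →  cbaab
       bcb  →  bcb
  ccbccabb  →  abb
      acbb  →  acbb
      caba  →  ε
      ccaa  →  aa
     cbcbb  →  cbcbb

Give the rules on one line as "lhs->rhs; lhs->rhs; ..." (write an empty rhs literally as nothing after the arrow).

  | acbcacb => acbacb
  | abacccc => cccc => acc => aa
  | cabaaa => abaaa => aa
  | cbccab => cbaab

aaa->aa; aba->; ca->a; cc->a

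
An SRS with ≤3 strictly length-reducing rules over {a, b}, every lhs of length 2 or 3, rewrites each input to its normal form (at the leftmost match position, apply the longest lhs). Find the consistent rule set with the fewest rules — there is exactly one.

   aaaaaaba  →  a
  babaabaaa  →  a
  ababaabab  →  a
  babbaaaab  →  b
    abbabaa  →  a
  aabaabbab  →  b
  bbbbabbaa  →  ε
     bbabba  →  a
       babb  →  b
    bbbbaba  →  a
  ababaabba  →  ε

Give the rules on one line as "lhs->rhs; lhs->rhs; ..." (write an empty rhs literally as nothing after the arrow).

aa->; ba->a; bab->

  | aaaaaaba => aaaaba => aaba => ba => a
  | babaabaaa => aabaaa => baaa => aaa => a
  | ababaabab => aaabab => abab => a
  | babbaaaab => baaaab => aaaab => aab => b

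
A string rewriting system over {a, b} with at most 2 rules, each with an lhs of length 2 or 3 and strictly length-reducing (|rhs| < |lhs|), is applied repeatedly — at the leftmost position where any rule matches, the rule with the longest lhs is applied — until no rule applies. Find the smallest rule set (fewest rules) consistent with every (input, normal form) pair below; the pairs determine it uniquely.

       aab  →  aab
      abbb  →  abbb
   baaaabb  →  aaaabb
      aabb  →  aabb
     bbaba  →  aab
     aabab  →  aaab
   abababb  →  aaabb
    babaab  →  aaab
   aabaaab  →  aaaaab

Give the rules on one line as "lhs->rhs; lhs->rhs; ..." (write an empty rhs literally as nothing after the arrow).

ba->a; bba->ab

  | aab
  | abbb
  | baaaabb => aaaabb
  | aabb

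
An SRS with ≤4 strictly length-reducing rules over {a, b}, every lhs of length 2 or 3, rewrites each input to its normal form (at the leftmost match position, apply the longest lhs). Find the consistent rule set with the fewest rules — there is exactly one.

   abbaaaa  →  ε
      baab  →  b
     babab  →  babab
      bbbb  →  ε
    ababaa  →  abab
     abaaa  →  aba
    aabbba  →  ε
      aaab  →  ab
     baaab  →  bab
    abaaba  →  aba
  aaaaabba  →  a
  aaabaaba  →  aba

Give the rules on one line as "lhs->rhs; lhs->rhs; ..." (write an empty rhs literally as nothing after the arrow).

aa->; aab->; bb->a

  | abbaaaa => aaaaaa => aaaa => aa => ε
  | baab => b
  | babab
  | bbbb => abb => aa => ε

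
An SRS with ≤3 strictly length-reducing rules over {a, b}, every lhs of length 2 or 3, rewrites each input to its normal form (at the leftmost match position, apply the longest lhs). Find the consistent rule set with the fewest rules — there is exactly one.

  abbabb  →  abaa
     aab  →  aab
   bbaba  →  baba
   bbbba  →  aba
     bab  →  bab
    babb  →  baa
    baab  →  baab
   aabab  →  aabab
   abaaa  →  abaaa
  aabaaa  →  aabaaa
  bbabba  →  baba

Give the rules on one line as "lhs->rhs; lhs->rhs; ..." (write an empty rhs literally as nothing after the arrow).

bb->a; bba->ba

  | abbabb => ababb => abaa
  | aab
  | bbaba => baba
  | bbbba => abba => aba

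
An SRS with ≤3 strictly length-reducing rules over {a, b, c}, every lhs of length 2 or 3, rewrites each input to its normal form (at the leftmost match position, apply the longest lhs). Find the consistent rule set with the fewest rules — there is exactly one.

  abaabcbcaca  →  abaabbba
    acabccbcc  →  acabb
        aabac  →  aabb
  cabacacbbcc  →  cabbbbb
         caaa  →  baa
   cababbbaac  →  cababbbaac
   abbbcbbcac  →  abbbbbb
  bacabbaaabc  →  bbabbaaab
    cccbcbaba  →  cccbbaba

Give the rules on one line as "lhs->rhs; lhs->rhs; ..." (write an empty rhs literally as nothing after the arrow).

  | abaabcbcaca => abaabbcaca => abaabbaca => abaabbba
  | acabccbcc => acabcbcc => acabbcc => acabbc => acabb
  | aabac => aabb
  | cabacacbbcc => cabbacbbcc => cabbbbbcc => cabbbbbc => cabbbbb

bac->bb; bc->b; caa->ba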